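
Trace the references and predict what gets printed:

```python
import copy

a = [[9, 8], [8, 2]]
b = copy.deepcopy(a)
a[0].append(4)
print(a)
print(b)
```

Key concept: deep copy is fully independent.
Step by step:
`a = [[9, 8], [8, 2]]` → a = [[9, 8], [8, 2]]
`b = copy.deepcopy(a)` → b = [[9, 8], [8, 2]]
`a[0].append(4)` → a = [[9, 8, 4], [8, 2]]
`print(a)` → prints [[9, 8, 4], [8, 2]]
`print(b)` → prints [[9, 8], [8, 2]]

Answer:
[[9, 8, 4], [8, 2]]
[[9, 8], [8, 2]]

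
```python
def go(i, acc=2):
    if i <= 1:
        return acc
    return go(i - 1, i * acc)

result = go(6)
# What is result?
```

Accumulator trace (n, acc): (6, 2) -> (5, 12) -> (4, 60) -> (3, 240) -> (2, 720) -> (1, 1440) -> return 1440

Answer: 1440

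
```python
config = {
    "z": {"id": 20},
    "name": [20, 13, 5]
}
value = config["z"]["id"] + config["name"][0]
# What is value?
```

Trace:
`config = { ...` → config = {'z': {'id': 20}, 'name': [20, 13, 5]}
`value = config["z"]["id"] + config["name"][0]` → value = 40
So value = 40

Answer: 40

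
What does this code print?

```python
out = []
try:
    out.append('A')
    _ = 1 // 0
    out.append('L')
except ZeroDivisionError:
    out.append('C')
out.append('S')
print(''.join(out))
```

Execution trace: 'A' (try body) → 'C' (except ZeroDivisionError) → 'S' (after the try/except). Output: ACS

Answer: ACS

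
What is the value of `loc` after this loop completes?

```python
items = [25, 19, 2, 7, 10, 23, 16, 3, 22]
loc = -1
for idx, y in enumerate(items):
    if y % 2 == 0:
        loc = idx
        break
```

First even number index in [25, 19, 2, 7, 10, 23, 16, 3, 22]
`loc` takes the values: -1 → 2

Answer: 2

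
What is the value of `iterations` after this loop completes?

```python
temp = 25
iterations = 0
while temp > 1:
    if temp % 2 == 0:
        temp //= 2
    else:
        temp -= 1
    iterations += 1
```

Steps to reduce 25 to 1
`iterations` takes the values: 0 → 1 → 2 → 3 → 4 → 5 → 6

Answer: 6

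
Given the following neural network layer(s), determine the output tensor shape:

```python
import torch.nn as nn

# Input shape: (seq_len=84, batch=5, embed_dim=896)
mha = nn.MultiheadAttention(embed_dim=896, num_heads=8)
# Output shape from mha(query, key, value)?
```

Input: (84, 5, 896) -> Output: (84, 5, 896)

Answer: (84, 5, 896)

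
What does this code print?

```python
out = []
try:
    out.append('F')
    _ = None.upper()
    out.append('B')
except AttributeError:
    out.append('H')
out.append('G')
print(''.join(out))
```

Execution trace: 'F' (try body) → 'H' (except AttributeError) → 'G' (after the try/except). Output: FHG

Answer: FHG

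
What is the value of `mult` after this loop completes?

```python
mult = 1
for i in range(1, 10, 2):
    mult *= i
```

Product of 1, 3, 5, ... up to 9
`mult` takes the values: 1 → 3 → 15 → 105 → 945

Answer: 945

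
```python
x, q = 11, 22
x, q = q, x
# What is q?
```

Trace:
`x, q = 11, 22` → x = 11; q = 22
`x, q = q, x` → x = 22; q = 11
So q = 11

Answer: 11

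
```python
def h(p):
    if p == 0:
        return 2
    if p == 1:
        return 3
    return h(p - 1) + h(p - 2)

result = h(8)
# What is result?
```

Build up from base cases: h(0)=2, h(1)=3, h(2)=5, h(3)=8, h(4)=13, h(5)=21, h(6)=34, ..., h(8)=89

Answer: 89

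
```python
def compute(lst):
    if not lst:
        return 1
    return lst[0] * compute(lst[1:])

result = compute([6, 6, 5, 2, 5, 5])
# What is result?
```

Product over [6, 6, 5, 2, 5, 5] = 6 * 6 * 5 * 2 * 5 * 5 = 9000

Answer: 9000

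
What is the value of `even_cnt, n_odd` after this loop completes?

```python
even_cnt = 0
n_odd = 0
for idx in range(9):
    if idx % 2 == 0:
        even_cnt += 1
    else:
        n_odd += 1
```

Count evens and odds in range(9)
`even_cnt, n_odd` takes the values: (0, 0) → (1, 0) → (1, 1) → (2, 1) → (2, 2) → (3, 2) → (3, 3) → (4, 3) → (4, 4) → (5, 4)

Answer: 5, 4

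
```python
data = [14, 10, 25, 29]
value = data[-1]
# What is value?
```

Trace:
`data = [14, 10, 25, 29]` → data = [14, 10, 25, 29]
`value = data[-1]` → value = 29
So value = 29

Answer: 29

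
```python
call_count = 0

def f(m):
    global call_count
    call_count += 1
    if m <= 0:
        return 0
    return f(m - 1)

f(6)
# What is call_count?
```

Linear recursion stepping by 1: 7 calls from m=6 down to ≤0.

Answer: 7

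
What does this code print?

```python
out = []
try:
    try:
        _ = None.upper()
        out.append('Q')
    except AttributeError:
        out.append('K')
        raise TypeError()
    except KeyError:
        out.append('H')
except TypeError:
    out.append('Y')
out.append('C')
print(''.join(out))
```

Execution trace: 'K' (inner except AttributeError) → 'Y' (outer except TypeError) → 'C' (after the try/except). Output: KYC

Answer: KYC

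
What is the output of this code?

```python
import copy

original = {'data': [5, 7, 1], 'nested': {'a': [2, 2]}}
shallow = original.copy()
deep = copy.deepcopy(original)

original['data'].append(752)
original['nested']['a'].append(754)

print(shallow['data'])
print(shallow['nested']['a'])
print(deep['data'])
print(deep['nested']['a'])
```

Key concept: comparing shallow vs deep copy.
Step by step:
`original = {'data': [5, 7, 1], 'nested': {'a': [2, 2]}}` → original = {'data': [5, 7, 1], 'nested': {'a': [2, 2]}}
`shallow = original.copy()` → shallow = {'data': [5, 7, 1], 'nested': {'a': [2, 2]}}
`deep = copy.deepcopy(original)` → deep = {'data': [5, 7, 1], 'nested': {'a': [2, 2]}}
`original['data'].append(752)` → original = {'data': [5, 7, 1, 752], 'nested': {'a': [2, 2]}}; shallow = {'data': [5, 7, 1, 752], 'nested': {'a': [2, 2]}}
`original['nested']['a'].append(754)` → original = {'data': [5, 7, 1, 752], 'nested': {'a': [2, 2, 754]}}; shallow = {'data': [5, 7, 1, 752], 'nested': {'a': [2, 2, 754]}}
`print(shallow['data'])` → prints [5, 7, 1, 752]
`print(shallow['nested']['a'])` → prints [2, 2, 754]
`print(deep['data'])` → prints [5, 7, 1]
`print(deep['nested']['a'])` → prints [2, 2]

Answer:
[5, 7, 1, 752]
[2, 2, 754]
[5, 7, 1]
[2, 2]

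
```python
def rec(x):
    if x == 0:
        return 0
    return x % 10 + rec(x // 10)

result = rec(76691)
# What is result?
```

Sum of digits of 76691: 1 + 9 + 6 + 6 + 7 = 29

Answer: 29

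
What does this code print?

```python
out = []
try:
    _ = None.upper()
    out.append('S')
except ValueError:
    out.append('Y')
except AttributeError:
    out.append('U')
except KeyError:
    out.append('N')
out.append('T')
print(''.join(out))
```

Execution trace: 'U' (except AttributeError) → 'T' (after the try/except). Output: UT

Answer: UT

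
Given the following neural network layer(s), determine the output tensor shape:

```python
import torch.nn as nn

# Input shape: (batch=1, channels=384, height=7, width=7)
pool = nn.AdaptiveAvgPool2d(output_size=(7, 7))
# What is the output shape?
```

Input: (1, 384, 7, 7) -> Output: (1, 384, 7, 7)

Answer: (1, 384, 7, 7)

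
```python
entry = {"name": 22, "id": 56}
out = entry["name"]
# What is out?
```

Trace:
`entry = {"name": 22, "id": 56}` → entry = {'name': 22, 'id': 56}
`out = entry["name"]` → out = 22
So out = 22

Answer: 22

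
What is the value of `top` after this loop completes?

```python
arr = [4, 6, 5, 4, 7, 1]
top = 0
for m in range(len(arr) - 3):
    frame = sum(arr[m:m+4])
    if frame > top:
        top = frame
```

Max sum of 4-element window in [4, 6, 5, 4, 7, 1]
`top` takes the values: 0 → 19 → 22

Answer: 22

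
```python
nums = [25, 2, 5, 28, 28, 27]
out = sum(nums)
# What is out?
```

Trace:
`nums = [25, 2, 5, 28, 28, 27]` → nums = [25, 2, 5, 28, 28, 27]
`out = sum(nums)` → out = 115
So out = 115

Answer: 115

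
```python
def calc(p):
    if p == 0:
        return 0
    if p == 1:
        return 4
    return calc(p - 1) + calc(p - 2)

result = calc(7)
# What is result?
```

Build up from base cases: calc(0)=0, calc(1)=4, calc(2)=4, calc(3)=8, calc(4)=12, calc(5)=20, calc(6)=32, ..., calc(7)=52

Answer: 52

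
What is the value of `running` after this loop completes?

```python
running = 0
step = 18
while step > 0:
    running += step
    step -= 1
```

Sum 18 down to 1
`running` takes the values: 0 → 18 → 35 → 51 → 66 → 80 → 93 → 105 → 116 → 126 → 135 → 143 → 150 → 156 → 161 → 165 → 168 → 170 → 171

Answer: 171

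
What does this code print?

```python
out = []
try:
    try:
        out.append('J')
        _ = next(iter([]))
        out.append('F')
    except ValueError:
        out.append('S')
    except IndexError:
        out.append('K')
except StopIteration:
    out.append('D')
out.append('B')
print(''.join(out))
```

Execution trace: 'J' (try body) → 'D' (outer except StopIteration) → 'B' (after the try/except). Output: JDB

Answer: JDB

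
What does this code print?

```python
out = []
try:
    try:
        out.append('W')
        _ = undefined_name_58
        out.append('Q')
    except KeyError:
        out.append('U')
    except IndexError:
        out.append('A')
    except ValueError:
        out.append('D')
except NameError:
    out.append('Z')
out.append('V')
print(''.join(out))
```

Execution trace: 'W' (try body) → 'Z' (outer except NameError) → 'V' (after the try/except). Output: WZV

Answer: WZV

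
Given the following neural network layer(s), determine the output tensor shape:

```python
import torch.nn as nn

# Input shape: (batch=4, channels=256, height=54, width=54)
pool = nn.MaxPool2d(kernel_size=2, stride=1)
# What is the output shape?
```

Input: (4, 256, 54, 54) -> Output: (4, 256, 53, 53)

Answer: (4, 256, 53, 53)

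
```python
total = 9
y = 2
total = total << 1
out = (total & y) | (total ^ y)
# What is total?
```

Trace:
`total = 9` → total = 9
`y = 2` → y = 2
`total = total << 1` → total = 18
`out = (total & y) | (total ^ y)` → out = 18
So total = 18

Answer: 18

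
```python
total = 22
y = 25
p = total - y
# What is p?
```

Trace:
`total = 22` → total = 22
`y = 25` → y = 25
`p = total - y` → p = -3
So p = -3

Answer: -3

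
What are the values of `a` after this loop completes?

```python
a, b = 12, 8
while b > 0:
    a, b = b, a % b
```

GCD of 12 and 8
`a` takes the values: 12 → 8 → 4

Answer: 4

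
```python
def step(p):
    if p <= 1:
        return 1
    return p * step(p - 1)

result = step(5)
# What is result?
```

step(5) = 5 * 4 * 3 * 2 * 1 = 120

Answer: 120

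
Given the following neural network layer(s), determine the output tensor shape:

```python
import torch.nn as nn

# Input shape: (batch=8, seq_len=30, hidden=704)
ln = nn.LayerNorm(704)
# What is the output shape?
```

Input: (8, 30, 704) -> Output: (8, 30, 704)

Answer: (8, 30, 704)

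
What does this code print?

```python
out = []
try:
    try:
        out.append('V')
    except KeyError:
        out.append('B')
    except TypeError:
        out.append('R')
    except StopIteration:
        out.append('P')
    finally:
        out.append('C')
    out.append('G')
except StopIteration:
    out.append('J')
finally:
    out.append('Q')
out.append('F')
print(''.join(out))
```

Execution trace: 'V' (inner try body, no exception) → 'C' (inner finally) → 'G' (try body, no exception) → 'Q' (finally) → 'F' (after the try/except). Output: VCGQF

Answer: VCGQF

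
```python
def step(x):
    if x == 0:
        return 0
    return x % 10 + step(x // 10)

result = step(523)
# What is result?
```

Sum of digits of 523: 3 + 2 + 5 = 10

Answer: 10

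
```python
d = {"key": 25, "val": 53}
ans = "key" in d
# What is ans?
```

Trace:
`d = {"key": 25, "val": 53}` → d = {'key': 25, 'val': 53}
`ans = "key" in d` → ans = True
So ans = True

Answer: True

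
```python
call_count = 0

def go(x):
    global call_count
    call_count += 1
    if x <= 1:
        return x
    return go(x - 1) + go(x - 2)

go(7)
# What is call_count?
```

Calls(x) = 1 + Calls(x-1) + Calls(x-2); Calls(0)=Calls(1)=1. For x=7 this gives 41.

Answer: 41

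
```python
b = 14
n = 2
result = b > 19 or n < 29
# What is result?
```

Trace:
`b = 14` → b = 14
`n = 2` → n = 2
`result = b > 19 or n < 29` → result = True
So result = True

Answer: True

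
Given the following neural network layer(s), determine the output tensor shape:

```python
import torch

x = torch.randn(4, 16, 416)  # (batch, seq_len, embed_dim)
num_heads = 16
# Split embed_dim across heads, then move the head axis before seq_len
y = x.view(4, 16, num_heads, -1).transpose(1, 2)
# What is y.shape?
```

Input: (4, 16, 416) -> head_dim = 416 // 16 = 26; after view: (4, 16, 16, 26) -> after transpose(1, 2): (4, 16, 16, 26) -> Output: (4, 16, 16, 26)

Answer: (4, 16, 16, 26)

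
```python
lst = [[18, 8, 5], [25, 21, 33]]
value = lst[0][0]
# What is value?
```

Trace:
`lst = [[18, 8, 5], [25, 21, 33]]` → lst = [[18, 8, 5], [25, 21, 33]]
`value = lst[0][0]` → value = 18
So value = 18

Answer: 18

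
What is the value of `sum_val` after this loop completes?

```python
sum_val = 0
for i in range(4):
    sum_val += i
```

Sum of 0 to 3 = 6
`sum_val` takes the values: 0 → 1 → 3 → 6

Answer: 6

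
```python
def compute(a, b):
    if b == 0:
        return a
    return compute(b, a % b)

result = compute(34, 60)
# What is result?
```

compute(34, 60) -> compute(60, 34) -> compute(34, 26) -> compute(26, 8) -> compute(8, 2) -> compute(2, 0) -> 2

Answer: 2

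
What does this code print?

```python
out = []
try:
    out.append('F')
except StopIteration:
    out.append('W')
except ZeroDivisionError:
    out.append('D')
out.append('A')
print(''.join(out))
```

Execution trace: 'F' (try body, no exception) → 'A' (after the try/except). Output: FA

Answer: FA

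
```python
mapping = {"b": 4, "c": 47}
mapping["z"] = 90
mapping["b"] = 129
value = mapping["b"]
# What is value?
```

Trace:
`mapping = {"b": 4, "c": 47}` → mapping = {'b': 4, 'c': 47}
`mapping["z"] = 90` → mapping = {'b': 4, 'c': 47, 'z': 90}
`mapping["b"] = 129` → mapping = {'b': 129, 'c': 47, 'z': 90}
`value = mapping["b"]` → value = 129
So value = 129

Answer: 129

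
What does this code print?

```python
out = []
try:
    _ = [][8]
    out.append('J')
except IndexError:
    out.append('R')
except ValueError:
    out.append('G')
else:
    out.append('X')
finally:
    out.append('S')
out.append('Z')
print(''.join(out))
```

Execution trace: 'R' (except IndexError) → 'S' (finally) → 'Z' (after the try/except). Output: RSZ

Answer: RSZ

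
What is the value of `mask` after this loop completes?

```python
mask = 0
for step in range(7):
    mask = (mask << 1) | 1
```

Build 7 consecutive 1-bits: 0b1111111
`mask` takes the values: 0 → 1 → 3 → 7 → 15 → 31 → 63 → 127

Answer: 127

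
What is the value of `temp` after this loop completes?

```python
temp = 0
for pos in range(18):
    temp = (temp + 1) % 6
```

Increment mod 6, 18 times = 0
`temp` takes the values: 0 → 1 → 2 → 3 → 4 → 5 → 0 → 1 → 2 → 3 → 4 → 5 → 0 → 1 → 2 → 3 → 4 → 5 → 0

Answer: 0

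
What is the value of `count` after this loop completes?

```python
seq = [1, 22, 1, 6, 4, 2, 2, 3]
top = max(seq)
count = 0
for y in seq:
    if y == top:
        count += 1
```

Count of max value 22 in [1, 22, 1, 6, 4, 2, 2, 3]
`count` takes the values: 0 → 1

Answer: 1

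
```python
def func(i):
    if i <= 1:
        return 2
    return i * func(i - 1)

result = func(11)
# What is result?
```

func(11) = 11 * 10 * 9 * 8 * 7 * 6 * 5 * 4 * 3 * 2 * 2 = 79833600

Answer: 79833600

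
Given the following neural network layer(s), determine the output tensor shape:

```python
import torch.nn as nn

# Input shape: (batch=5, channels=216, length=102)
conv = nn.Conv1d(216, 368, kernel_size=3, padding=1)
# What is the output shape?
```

Input: (5, 216, 102) -> Output: (5, 368, 102)

Answer: (5, 368, 102)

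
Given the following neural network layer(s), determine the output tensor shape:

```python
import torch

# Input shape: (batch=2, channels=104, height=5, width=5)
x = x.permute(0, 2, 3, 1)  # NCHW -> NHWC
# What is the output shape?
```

Input: (2, 104, 5, 5) -> Output: (2, 5, 5, 104)

Answer: (2, 5, 5, 104)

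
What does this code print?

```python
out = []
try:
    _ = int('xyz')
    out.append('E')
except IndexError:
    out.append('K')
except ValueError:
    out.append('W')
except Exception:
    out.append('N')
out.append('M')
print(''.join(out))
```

Execution trace: 'W' (except ValueError) → 'M' (after the try/except). Output: WM

Answer: WM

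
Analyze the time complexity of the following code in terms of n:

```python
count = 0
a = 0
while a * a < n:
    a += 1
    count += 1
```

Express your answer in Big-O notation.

Each loop level contributes: √n. Multiplying the contributions gives O(√n).

Answer: O(√n)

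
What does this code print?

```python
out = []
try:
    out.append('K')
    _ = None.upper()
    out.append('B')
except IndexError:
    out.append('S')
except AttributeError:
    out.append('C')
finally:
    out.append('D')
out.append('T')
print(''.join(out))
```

Execution trace: 'K' (try body) → 'C' (except AttributeError) → 'D' (finally) → 'T' (after the try/except). Output: KCDT

Answer: KCDT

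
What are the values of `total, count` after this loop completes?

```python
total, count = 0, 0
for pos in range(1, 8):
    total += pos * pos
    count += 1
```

Sum of squares and count
`total, count` takes the values: (0, 0) → (1, 0) → (1, 1) → (5, 1) → (5, 2) → (14, 2) → (14, 3) → (30, 3) → (30, 4) → (55, 4) → (55, 5) → (91, 5) → (91, 6) → (140, 6) → (140, 7)

Answer: 140, 7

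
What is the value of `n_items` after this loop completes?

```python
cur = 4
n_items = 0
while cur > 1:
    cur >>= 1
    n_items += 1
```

Count right shifts until 1
`n_items` takes the values: 0 → 1 → 2

Answer: 2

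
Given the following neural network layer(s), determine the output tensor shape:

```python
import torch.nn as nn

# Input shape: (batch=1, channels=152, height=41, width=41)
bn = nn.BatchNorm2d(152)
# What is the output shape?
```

Input: (1, 152, 41, 41) -> Output: (1, 152, 41, 41)

Answer: (1, 152, 41, 41)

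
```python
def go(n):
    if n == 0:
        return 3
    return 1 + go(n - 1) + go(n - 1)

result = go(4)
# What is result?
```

go(n) = 1 + 2·go(n-1), go(0)=3. Closed form: (3+1)·2^4 - 1 = 63.

Answer: 63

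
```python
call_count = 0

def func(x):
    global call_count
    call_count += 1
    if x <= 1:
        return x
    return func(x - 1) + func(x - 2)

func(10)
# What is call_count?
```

Calls(x) = 1 + Calls(x-1) + Calls(x-2); Calls(0)=Calls(1)=1. For x=10 this gives 177.

Answer: 177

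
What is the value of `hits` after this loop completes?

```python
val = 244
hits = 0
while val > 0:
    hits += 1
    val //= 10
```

Count digits by repeated division by 10
`hits` takes the values: 0 → 1 → 2 → 3

Answer: 3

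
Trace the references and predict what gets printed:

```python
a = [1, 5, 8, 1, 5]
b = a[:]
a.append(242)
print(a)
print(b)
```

Key concept: slice [:] creates copy.
Step by step:
`a = [1, 5, 8, 1, 5]` → a = [1, 5, 8, 1, 5]
`b = a[:]` → b = [1, 5, 8, 1, 5]
`a.append(242)` → a = [1, 5, 8, 1, 5, 242]
`print(a)` → prints [1, 5, 8, 1, 5, 242]
`print(b)` → prints [1, 5, 8, 1, 5]

Answer:
[1, 5, 8, 1, 5, 242]
[1, 5, 8, 1, 5]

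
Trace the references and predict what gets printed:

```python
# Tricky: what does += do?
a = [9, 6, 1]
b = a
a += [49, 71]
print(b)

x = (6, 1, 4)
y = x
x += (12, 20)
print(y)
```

Key concept: += behavior differs for mutable vs immutable.
Step by step:
`a = [9, 6, 1]` → a = [9, 6, 1]
`b = a` → b = [9, 6, 1] (same object as a)
`a += [49, 71]` → a = [9, 6, 1, 49, 71] (same object as b); b = [9, 6, 1, 49, 71] (same object as a)
`print(b)` → prints [9, 6, 1, 49, 71]
`x = (6, 1, 4)` → x = (6, 1, 4)
`y = x` → y = (6, 1, 4)
`x += (12, 20)` → x = (6, 1, 4, 12, 20)
`print(y)` → prints (6, 1, 4)

Answer:
[9, 6, 1, 49, 71]
(6, 1, 4)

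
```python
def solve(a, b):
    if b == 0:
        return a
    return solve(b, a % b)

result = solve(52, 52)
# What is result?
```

solve(52, 52) -> solve(52, 0) -> 52

Answer: 52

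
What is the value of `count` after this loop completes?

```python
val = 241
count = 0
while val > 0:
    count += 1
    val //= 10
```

Count digits by repeated division by 10
`count` takes the values: 0 → 1 → 2 → 3

Answer: 3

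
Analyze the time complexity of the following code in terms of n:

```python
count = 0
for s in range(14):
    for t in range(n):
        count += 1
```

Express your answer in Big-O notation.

Each loop level contributes: 1 × n. Multiplying the contributions gives O(n).

Answer: O(n)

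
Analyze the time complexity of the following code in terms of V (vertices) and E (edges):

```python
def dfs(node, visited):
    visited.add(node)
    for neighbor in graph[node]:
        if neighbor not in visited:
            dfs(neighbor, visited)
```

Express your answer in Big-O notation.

This is Depth-first search (recursive). Time complexity: O(V + E).

Answer: O(V + E)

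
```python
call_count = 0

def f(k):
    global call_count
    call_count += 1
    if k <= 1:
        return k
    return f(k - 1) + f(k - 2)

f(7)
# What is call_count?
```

Calls(k) = 1 + Calls(k-1) + Calls(k-2); Calls(0)=Calls(1)=1. For k=7 this gives 41.

Answer: 41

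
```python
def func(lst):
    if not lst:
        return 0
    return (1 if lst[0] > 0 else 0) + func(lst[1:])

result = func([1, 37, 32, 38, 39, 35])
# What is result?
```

Count of positive elements in [1, 37, 32, 38, 39, 35] = 6

Answer: 6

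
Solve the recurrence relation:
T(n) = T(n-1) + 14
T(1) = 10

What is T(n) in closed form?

Unrolling: T(n) = T(1) + 14·(n-1) = 10 + 14(n-1) = 14n - 4.

Answer: T(n) = 14n - 4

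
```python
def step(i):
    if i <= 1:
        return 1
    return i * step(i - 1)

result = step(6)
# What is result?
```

step(6) = 6 * 5 * 4 * 3 * 2 * 1 = 720

Answer: 720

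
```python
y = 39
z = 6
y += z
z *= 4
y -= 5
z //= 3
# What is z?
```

Trace:
`y = 39` → y = 39
`z = 6` → z = 6
`y += z` → y = 45
`z *= 4` → z = 24
`y -= 5` → y = 40
`z //= 3` → z = 8
So z = 8

Answer: 8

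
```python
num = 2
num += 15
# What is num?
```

Trace:
`num = 2` → num = 2
`num += 15` → num = 17
So num = 17

Answer: 17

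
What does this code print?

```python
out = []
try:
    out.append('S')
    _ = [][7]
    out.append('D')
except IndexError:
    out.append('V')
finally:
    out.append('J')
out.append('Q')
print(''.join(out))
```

Execution trace: 'S' (try body) → 'V' (except IndexError) → 'J' (finally) → 'Q' (after the try/except). Output: SVJQ

Answer: SVJQ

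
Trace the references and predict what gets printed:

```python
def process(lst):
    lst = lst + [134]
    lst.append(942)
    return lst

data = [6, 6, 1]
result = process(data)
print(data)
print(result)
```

Key concept: rebinding parameter vs mutation.
Step by step:
`data = [6, 6, 1]` → data = [6, 6, 1]
`result = process(data)` → result = [6, 6, 1, 134, 942]
`print(data)` → prints [6, 6, 1]
`print(result)` → prints [6, 6, 1, 134, 942]

Answer:
[6, 6, 1]
[6, 6, 1, 134, 942]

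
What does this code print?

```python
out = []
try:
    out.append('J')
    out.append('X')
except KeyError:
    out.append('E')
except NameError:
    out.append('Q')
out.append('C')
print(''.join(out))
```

Execution trace: 'J' (try body) → 'X' (try body, no exception) → 'C' (after the try/except). Output: JXC

Answer: JXC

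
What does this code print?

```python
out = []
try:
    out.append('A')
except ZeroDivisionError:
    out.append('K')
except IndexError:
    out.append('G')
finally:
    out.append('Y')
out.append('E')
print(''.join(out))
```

Execution trace: 'A' (try body, no exception) → 'Y' (finally) → 'E' (after the try/except). Output: AYE

Answer: AYE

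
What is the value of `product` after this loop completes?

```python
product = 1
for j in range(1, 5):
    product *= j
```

4! = 24
`product` takes the values: 1 → 2 → 6 → 24

Answer: 24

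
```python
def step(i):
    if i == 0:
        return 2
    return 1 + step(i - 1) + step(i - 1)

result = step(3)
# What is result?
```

step(i) = 1 + 2·step(i-1), step(0)=2. Closed form: (2+1)·2^3 - 1 = 23.

Answer: 23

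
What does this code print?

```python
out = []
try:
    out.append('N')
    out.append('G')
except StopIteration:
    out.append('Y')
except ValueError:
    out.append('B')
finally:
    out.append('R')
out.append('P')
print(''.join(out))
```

Execution trace: 'N' (try body) → 'G' (try body, no exception) → 'R' (finally) → 'P' (after the try/except). Output: NGRP

Answer: NGRP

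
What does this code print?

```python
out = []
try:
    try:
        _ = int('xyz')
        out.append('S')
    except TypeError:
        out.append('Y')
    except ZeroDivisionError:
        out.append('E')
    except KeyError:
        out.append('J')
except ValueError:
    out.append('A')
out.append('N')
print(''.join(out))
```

Execution trace: 'A' (outer except ValueError) → 'N' (after the try/except). Output: AN

Answer: AN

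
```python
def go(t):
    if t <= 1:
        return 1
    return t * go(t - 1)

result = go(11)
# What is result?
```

go(11) = 11 * 10 * 9 * 8 * 7 * 6 * 5 * 4 * 3 * 2 * 1 = 39916800

Answer: 39916800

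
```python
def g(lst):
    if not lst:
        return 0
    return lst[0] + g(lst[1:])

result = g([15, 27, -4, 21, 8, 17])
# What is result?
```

15 + 27 + (-4) + 21 + 8 + 17 + 0 = 84

Answer: 84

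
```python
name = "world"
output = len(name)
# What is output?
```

Trace:
`name = "world"` → name = 'world'
`output = len(name)` → output = 5
So output = 5

Answer: 5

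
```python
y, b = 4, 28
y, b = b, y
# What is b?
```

Trace:
`y, b = 4, 28` → y = 4; b = 28
`y, b = b, y` → y = 28; b = 4
So b = 4

Answer: 4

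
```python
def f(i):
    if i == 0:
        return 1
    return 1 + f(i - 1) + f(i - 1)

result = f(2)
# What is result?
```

f(i) = 1 + 2·f(i-1), f(0)=1. Closed form: (1+1)·2^2 - 1 = 7.

Answer: 7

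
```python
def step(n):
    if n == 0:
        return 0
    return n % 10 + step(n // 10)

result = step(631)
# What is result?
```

Sum of digits of 631: 1 + 3 + 6 = 10

Answer: 10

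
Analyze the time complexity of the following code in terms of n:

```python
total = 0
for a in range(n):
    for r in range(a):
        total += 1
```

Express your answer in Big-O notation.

Each loop level contributes: n × n. Multiplying the contributions gives O(n^2).

Answer: O(n^2)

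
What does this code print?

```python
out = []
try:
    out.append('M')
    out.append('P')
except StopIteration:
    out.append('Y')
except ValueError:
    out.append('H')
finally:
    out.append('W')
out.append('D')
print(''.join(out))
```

Execution trace: 'M' (try body) → 'P' (try body, no exception) → 'W' (finally) → 'D' (after the try/except). Output: MPWD

Answer: MPWD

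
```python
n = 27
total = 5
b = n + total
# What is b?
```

Trace:
`n = 27` → n = 27
`total = 5` → total = 5
`b = n + total` → b = 32
So b = 32

Answer: 32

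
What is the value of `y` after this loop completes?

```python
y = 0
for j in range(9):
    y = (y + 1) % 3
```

Increment mod 3, 9 times = 0
`y` takes the values: 0 → 1 → 2 → 0 → 1 → 2 → 0 → 1 → 2 → 0

Answer: 0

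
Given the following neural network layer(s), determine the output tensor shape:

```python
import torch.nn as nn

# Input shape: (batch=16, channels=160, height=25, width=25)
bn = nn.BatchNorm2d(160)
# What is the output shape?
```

Input: (16, 160, 25, 25) -> Output: (16, 160, 25, 25)

Answer: (16, 160, 25, 25)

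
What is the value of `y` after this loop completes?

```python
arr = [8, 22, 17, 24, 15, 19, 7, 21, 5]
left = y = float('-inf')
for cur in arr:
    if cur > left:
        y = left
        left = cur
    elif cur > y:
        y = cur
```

Second largest (with repeats) in [8, 22, 17, 24, 15, 19, 7, 21, 5]
`y` takes the values: -inf → 8 → 17 → 22

Answer: 22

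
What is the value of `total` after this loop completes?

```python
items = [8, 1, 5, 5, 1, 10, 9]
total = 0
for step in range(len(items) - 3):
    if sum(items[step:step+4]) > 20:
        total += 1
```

Count windows with sum > 20
`total` takes the values: 0 → 1 → 2

Answer: 2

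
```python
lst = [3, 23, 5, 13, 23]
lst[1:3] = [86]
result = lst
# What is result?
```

Trace:
`lst = [3, 23, 5, 13, 23]` → lst = [3, 23, 5, 13, 23]
`lst[1:3] = [86]` → lst = [3, 86, 13, 23]
`result = lst` → result = [3, 86, 13, 23]
So result = [3, 86, 13, 23]

Answer: [3, 86, 13, 23]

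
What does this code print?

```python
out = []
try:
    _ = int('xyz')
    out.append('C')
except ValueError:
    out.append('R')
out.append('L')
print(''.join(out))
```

Execution trace: 'R' (except ValueError) → 'L' (after the try/except). Output: RL

Answer: RL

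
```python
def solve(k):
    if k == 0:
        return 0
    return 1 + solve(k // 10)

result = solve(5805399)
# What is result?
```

Count of digits of 5805399: 7

Answer: 7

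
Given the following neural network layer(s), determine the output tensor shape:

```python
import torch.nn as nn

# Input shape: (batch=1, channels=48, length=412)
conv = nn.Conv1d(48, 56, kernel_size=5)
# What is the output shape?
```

Input: (1, 48, 412) -> Output: (1, 56, 408)

Answer: (1, 56, 408)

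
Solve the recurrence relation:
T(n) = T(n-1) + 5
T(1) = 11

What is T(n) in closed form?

Unrolling: T(n) = T(1) + 5·(n-1) = 11 + 5(n-1) = 5n + 6.

Answer: T(n) = 5n + 6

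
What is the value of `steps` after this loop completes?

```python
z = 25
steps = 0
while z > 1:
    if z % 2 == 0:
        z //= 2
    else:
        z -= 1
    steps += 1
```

Steps to reduce 25 to 1
`steps` takes the values: 0 → 1 → 2 → 3 → 4 → 5 → 6

Answer: 6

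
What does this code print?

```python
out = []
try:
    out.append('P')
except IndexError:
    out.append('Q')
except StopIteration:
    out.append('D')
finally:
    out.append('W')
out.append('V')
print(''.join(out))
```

Execution trace: 'P' (try body, no exception) → 'W' (finally) → 'V' (after the try/except). Output: PWV

Answer: PWV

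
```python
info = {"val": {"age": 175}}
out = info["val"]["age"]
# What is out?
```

Trace:
`info = {"val": {"age": 175}}` → info = {'val': {'age': 175}}
`out = info["val"]["age"]` → out = 175
So out = 175

Answer: 175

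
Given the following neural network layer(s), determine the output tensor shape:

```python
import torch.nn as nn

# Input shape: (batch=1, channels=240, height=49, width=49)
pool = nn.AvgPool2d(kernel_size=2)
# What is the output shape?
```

Input: (1, 240, 49, 49) -> Output: (1, 240, 24, 24)

Answer: (1, 240, 24, 24)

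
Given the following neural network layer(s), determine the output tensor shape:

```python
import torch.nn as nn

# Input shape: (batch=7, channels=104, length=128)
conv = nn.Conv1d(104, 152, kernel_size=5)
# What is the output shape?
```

Input: (7, 104, 128) -> Output: (7, 152, 124)

Answer: (7, 152, 124)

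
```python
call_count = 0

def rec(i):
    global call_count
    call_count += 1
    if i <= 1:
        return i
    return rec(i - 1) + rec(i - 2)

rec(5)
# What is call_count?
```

Calls(i) = 1 + Calls(i-1) + Calls(i-2); Calls(0)=Calls(1)=1. For i=5 this gives 15.

Answer: 15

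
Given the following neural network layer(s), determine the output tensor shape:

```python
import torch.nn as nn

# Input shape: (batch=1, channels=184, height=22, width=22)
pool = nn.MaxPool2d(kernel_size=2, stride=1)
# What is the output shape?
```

Input: (1, 184, 22, 22) -> Output: (1, 184, 21, 21)

Answer: (1, 184, 21, 21)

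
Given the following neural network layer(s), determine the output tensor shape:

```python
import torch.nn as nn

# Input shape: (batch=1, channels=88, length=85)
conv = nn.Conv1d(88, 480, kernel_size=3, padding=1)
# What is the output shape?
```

Input: (1, 88, 85) -> Output: (1, 480, 85)

Answer: (1, 480, 85)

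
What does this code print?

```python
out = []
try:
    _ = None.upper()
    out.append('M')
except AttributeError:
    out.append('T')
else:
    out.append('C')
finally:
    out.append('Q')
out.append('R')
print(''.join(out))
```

Execution trace: 'T' (except AttributeError) → 'Q' (finally) → 'R' (after the try/except). Output: TQR

Answer: TQR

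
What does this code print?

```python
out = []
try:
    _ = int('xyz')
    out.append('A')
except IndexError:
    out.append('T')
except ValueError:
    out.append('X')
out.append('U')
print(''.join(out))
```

Execution trace: 'X' (except ValueError) → 'U' (after the try/except). Output: XU

Answer: XU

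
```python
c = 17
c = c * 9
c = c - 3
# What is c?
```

Trace:
`c = 17` → c = 17
`c = c * 9` → c = 153
`c = c - 3` → c = 150
So c = 150

Answer: 150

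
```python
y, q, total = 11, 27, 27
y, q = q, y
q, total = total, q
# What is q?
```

Trace:
`y, q, total = 11, 27, 27` → y = 11; q = 27; total = 27
`y, q = q, y` → y = 27; q = 11
`q, total = total, q` → q = 27; total = 11
So q = 27

Answer: 27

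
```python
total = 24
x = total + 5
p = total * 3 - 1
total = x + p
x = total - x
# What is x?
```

Trace:
`total = 24` → total = 24
`x = total + 5` → x = 29
`p = total * 3 - 1` → p = 71
`total = x + p` → total = 100
`x = total - x` → x = 71
So x = 71

Answer: 71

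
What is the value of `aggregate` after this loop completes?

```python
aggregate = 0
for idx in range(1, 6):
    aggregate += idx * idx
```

Sum of squares 1² to 5² = 55
`aggregate` takes the values: 0 → 1 → 5 → 14 → 30 → 55

Answer: 55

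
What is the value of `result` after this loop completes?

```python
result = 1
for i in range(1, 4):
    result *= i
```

3! = 6
`result` takes the values: 1 → 2 → 6

Answer: 6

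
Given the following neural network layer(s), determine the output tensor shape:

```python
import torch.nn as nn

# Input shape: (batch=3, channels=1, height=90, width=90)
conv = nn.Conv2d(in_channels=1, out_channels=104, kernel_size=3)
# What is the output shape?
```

Input: (3, 1, 90, 90) -> Output: (3, 104, 88, 88)

Answer: (3, 104, 88, 88)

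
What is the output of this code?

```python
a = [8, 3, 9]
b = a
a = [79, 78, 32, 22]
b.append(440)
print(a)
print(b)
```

Key concept: rebinding vs mutation: a is rebound to a new list, b still points at the original.
Step by step:
`a = [8, 3, 9]` → a = [8, 3, 9]
`b = a` → b = [8, 3, 9] (same object as a)
`a = [79, 78, 32, 22]` → a = [79, 78, 32, 22]
`b.append(440)` → b = [8, 3, 9, 440]
`print(a)` → prints [79, 78, 32, 22]
`print(b)` → prints [8, 3, 9, 440]

Answer:
[79, 78, 32, 22]
[8, 3, 9, 440]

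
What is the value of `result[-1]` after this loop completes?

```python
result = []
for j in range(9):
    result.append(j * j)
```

Last element of squares 0 to 8
`result` takes the values: [] → [0] → [0, 1] → [0, 1, 4] → [0, 1, 4, 9] → [0, 1, 4, 9, 16] → [0, 1, 4, 9, 16, 25] → [0, 1, 4, 9, 16, 25, 36] → [0, 1, 4, 9, 16, 25, 36, 49] → [0, 1, 4, 9, 16, 25, 36, 49, 64]
So `result[-1]` = 64

Answer: 64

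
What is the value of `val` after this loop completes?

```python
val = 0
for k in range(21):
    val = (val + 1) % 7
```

Increment mod 7, 21 times = 0
`val` takes the values: 0 → 1 → 2 → 3 → 4 → 5 → 6 → 0 → 1 → 2 → 3 → 4 → 5 → 6 → 0 → 1 → 2 → 3 → 4 → 5 → 6 → 0

Answer: 0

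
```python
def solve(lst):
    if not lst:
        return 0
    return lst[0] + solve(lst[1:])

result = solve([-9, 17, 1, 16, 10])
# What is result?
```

(-9) + 17 + 1 + 16 + 10 + 0 = 35

Answer: 35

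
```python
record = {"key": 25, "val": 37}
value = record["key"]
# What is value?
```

Trace:
`record = {"key": 25, "val": 37}` → record = {'key': 25, 'val': 37}
`value = record["key"]` → value = 25
So value = 25

Answer: 25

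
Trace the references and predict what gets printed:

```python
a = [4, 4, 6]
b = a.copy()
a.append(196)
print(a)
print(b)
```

Key concept: list.copy() creates independent copy.
Step by step:
`a = [4, 4, 6]` → a = [4, 4, 6]
`b = a.copy()` → b = [4, 4, 6]
`a.append(196)` → a = [4, 4, 6, 196]
`print(a)` → prints [4, 4, 6, 196]
`print(b)` → prints [4, 4, 6]

Answer:
[4, 4, 6, 196]
[4, 4, 6]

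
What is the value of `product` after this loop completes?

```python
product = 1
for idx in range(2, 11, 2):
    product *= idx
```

Product of even numbers 2 to 10
`product` takes the values: 1 → 2 → 8 → 48 → 384 → 3840

Answer: 3840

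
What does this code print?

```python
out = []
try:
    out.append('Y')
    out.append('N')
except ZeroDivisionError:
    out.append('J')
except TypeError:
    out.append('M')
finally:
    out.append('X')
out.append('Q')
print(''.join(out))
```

Execution trace: 'Y' (try body) → 'N' (try body, no exception) → 'X' (finally) → 'Q' (after the try/except). Output: YNXQ

Answer: YNXQ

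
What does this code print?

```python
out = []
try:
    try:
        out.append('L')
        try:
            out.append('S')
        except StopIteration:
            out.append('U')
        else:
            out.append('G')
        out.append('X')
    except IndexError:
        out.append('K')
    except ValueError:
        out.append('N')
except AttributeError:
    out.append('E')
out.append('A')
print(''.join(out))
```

Execution trace: 'L' (try body) → 'S' (inner try body, no exception) → 'G' (inner else) → 'X' (try body, no exception) → 'A' (after the try/except). Output: LSGXA

Answer: LSGXA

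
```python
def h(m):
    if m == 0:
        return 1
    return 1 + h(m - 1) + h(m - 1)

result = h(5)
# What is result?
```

h(m) = 1 + 2·h(m-1), h(0)=1. Closed form: (1+1)·2^5 - 1 = 63.

Answer: 63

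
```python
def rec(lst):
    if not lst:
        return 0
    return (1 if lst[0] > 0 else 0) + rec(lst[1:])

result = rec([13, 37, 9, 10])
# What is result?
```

Count of positive elements in [13, 37, 9, 10] = 4

Answer: 4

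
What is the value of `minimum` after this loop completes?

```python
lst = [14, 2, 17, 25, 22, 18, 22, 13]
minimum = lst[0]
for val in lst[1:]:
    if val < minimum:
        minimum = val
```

Minimum of [14, 2, 17, 25, 22, 18, 22, 13]
`minimum` takes the values: 14 → 2

Answer: 2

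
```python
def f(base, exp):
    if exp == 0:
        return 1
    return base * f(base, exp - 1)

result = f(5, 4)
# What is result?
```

f(5, 4) = 5 * 5 * 5 * 5 = 625

Answer: 625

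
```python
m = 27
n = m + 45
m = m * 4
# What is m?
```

Trace:
`m = 27` → m = 27
`n = m + 45` → n = 72
`m = m * 4` → m = 108
So m = 108

Answer: 108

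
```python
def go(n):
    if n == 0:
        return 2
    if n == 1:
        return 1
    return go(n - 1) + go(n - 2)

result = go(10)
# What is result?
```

Build up from base cases: go(0)=2, go(1)=1, go(2)=3, go(3)=4, go(4)=7, go(5)=11, go(6)=18, ..., go(10)=123

Answer: 123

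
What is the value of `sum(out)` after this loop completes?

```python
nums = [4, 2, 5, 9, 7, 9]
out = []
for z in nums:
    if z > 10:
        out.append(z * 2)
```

Sum of doubled values > 10
`out` takes the values: []
So `sum(out)` = 0

Answer: 0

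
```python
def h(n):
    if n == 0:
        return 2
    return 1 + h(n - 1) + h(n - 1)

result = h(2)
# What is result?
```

h(n) = 1 + 2·h(n-1), h(0)=2. Closed form: (2+1)·2^2 - 1 = 11.

Answer: 11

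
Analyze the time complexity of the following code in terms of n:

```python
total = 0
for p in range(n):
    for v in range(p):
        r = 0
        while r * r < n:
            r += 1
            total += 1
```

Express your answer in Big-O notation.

Each loop level contributes: n × n × √n. Multiplying the contributions gives O(n^2√n).

Answer: O(n^2√n)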